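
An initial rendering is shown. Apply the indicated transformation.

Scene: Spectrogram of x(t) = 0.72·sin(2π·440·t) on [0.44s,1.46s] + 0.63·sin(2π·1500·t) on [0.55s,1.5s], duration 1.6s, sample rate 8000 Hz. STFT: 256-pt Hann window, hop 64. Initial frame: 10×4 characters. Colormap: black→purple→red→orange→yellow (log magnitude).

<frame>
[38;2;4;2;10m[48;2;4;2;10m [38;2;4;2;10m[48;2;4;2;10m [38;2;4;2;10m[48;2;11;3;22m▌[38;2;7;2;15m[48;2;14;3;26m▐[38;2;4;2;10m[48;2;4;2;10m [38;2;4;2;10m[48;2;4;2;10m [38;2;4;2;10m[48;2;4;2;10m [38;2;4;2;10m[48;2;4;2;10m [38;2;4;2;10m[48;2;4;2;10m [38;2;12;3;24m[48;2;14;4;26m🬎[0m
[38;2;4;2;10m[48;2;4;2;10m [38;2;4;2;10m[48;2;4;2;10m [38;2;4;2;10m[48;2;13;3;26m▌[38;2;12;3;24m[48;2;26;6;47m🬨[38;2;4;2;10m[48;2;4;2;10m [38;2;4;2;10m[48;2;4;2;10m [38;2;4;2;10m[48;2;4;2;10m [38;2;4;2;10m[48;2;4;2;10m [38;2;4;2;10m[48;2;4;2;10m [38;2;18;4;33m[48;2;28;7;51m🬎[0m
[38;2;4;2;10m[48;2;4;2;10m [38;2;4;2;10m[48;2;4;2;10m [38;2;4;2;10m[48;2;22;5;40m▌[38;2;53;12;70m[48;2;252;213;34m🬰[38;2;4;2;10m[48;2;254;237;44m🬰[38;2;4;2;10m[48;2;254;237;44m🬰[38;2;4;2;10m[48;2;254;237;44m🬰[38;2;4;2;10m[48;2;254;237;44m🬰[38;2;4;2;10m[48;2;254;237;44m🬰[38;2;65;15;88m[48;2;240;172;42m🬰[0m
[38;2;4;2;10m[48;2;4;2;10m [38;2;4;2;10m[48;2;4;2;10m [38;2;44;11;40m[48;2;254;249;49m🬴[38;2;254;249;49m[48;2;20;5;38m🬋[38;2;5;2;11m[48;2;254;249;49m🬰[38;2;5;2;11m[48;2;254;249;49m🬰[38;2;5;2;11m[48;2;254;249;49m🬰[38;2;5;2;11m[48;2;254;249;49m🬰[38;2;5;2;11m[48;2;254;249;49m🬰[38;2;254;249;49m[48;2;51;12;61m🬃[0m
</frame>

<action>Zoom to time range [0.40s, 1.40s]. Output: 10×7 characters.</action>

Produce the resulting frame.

<frame>
[38;2;11;3;22m[48;2;4;2;10m▌[38;2;7;2;15m[48;2;13;3;25m▐[38;2;4;2;10m[48;2;4;2;10m [38;2;4;2;10m[48;2;4;2;10m [38;2;4;2;10m[48;2;4;2;10m [38;2;4;2;10m[48;2;4;2;10m [38;2;4;2;10m[48;2;4;2;10m [38;2;4;2;10m[48;2;4;2;10m [38;2;4;2;10m[48;2;4;2;10m [38;2;4;2;10m[48;2;4;2;10m [0m
[38;2;4;2;10m[48;2;11;3;23m▐[38;2;7;2;16m[48;2;15;4;28m▐[38;2;4;2;10m[48;2;4;2;10m [38;2;4;2;10m[48;2;4;2;10m [38;2;4;2;10m[48;2;4;2;10m [38;2;4;2;10m[48;2;4;2;10m [38;2;4;2;10m[48;2;4;2;10m [38;2;4;2;10m[48;2;4;2;10m [38;2;4;2;10m[48;2;4;2;10m [38;2;4;2;10m[48;2;4;2;10m [0m
[38;2;4;2;10m[48;2;12;3;25m▐[38;2;9;2;19m[48;2;19;4;36m▐[38;2;4;2;10m[48;2;4;2;10m [38;2;4;2;10m[48;2;4;2;10m [38;2;4;2;10m[48;2;4;2;10m [38;2;4;2;10m[48;2;4;2;10m [38;2;4;2;10m[48;2;4;2;10m [38;2;4;2;10m[48;2;4;2;10m [38;2;4;2;10m[48;2;4;2;10m [38;2;4;2;10m[48;2;4;2;10m [0m
[38;2;4;2;10m[48;2;15;4;29m▐[38;2;19;4;37m[48;2;47;11;76m🬨[38;2;4;2;10m[48;2;4;2;10m [38;2;4;2;10m[48;2;4;2;10m [38;2;4;2;10m[48;2;4;2;10m [38;2;4;2;10m[48;2;4;2;10m [38;2;4;2;10m[48;2;4;2;10m [38;2;4;2;10m[48;2;4;2;10m [38;2;4;2;10m[48;2;4;2;10m [38;2;4;2;10m[48;2;4;2;10m [0m
[38;2;4;2;10m[48;2;21;5;38m▐[38;2;251;190;25m[48;2;55;13;71m🬎[38;2;252;203;30m[48;2;4;2;10m🬎[38;2;252;203;30m[48;2;4;2;10m🬎[38;2;252;203;30m[48;2;4;2;10m🬎[38;2;252;203;30m[48;2;4;2;10m🬎[38;2;252;203;30m[48;2;4;2;10m🬎[38;2;252;203;30m[48;2;4;2;10m🬎[38;2;252;203;30m[48;2;4;2;10m🬎[38;2;252;203;30m[48;2;4;2;10m🬎[0m
[38;2;10;3;21m[48;2;74;17;79m🬨[38;2;33;8;60m[48;2;15;4;29m▌[38;2;4;2;10m[48;2;5;2;13m🬎[38;2;4;2;10m[48;2;5;2;13m🬎[38;2;4;2;10m[48;2;5;2;13m🬎[38;2;4;2;10m[48;2;5;2;13m🬎[38;2;4;2;10m[48;2;5;2;13m🬎[38;2;4;2;10m[48;2;5;2;13m🬎[38;2;4;2;10m[48;2;5;2;13m🬎[38;2;4;2;10m[48;2;5;2;13m🬎[0m
[38;2;243;198;48m[48;2;39;10;46m🬆[38;2;254;249;49m[48;2;22;5;41m🬂[38;2;254;249;49m[48;2;13;4;26m🬂[38;2;254;249;49m[48;2;13;4;26m🬂[38;2;254;249;49m[48;2;13;4;26m🬂[38;2;254;249;49m[48;2;13;4;26m🬂[38;2;254;249;49m[48;2;13;4;26m🬂[38;2;254;249;49m[48;2;13;4;26m🬂[38;2;254;249;49m[48;2;13;4;26m🬂[38;2;254;249;49m[48;2;13;4;26m🬂[0m
</frame>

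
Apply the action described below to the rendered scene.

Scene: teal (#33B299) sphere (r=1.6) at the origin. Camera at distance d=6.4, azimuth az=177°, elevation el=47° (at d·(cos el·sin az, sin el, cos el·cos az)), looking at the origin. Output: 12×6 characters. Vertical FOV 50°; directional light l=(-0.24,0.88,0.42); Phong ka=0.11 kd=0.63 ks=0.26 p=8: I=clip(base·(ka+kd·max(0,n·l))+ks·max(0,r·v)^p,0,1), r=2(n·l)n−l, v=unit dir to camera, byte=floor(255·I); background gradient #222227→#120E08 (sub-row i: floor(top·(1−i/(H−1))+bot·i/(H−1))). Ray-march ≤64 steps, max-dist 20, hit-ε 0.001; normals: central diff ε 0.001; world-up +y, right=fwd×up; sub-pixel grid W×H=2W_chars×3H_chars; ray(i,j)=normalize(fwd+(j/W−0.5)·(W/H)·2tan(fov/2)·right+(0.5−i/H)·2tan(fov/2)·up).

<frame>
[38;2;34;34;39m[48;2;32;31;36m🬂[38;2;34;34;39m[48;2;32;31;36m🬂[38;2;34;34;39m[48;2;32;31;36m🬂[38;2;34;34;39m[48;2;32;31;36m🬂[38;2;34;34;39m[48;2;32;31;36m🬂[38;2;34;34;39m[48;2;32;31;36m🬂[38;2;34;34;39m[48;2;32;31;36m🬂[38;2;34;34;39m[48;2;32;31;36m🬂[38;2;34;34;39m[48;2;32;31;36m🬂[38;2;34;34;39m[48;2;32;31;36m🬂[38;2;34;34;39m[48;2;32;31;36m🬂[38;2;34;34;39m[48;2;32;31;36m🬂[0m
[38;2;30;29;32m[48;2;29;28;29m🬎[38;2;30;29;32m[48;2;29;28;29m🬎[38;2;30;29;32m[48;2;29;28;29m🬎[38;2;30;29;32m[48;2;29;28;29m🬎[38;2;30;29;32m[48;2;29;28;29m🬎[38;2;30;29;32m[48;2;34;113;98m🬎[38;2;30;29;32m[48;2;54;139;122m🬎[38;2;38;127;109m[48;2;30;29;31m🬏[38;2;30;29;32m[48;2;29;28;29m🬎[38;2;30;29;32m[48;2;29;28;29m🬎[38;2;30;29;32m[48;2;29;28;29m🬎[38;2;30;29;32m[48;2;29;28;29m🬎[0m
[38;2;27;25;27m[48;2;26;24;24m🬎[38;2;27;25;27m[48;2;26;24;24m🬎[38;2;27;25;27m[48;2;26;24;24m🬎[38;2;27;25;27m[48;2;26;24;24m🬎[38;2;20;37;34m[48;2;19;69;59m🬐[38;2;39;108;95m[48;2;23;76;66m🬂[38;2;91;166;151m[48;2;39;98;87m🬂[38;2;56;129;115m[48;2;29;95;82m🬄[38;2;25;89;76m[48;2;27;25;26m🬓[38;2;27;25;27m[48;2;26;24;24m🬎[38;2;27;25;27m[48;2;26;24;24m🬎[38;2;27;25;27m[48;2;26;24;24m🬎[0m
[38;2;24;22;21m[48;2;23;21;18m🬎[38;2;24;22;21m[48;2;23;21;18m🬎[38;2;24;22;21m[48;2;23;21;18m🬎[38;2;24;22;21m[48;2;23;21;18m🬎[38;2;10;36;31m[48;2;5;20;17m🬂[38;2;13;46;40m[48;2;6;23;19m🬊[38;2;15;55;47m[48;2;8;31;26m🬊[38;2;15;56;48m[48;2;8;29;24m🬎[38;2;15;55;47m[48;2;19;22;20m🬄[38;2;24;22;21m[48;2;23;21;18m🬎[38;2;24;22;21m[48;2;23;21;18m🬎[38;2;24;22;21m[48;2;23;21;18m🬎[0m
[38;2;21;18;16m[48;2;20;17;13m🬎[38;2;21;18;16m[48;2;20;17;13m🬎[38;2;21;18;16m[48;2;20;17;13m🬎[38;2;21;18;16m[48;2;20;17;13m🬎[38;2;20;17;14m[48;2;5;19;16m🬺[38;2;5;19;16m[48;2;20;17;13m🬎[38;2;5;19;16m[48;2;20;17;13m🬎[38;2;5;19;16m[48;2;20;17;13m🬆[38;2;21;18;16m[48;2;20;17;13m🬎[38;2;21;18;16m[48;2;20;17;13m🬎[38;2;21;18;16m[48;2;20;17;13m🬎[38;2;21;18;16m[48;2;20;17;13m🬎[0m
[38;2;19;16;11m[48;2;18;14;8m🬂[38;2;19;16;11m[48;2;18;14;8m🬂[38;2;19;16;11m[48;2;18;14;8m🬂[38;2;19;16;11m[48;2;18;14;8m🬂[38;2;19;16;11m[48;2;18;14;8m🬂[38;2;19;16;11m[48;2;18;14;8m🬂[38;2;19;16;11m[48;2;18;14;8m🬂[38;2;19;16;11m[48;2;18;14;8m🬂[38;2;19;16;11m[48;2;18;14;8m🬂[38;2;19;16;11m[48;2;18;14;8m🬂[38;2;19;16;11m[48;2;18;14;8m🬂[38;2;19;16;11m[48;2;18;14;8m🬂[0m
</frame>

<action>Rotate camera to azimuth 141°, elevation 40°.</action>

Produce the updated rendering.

<frame>
[38;2;34;34;39m[48;2;32;31;36m🬂[38;2;34;34;39m[48;2;32;31;36m🬂[38;2;34;34;39m[48;2;32;31;36m🬂[38;2;34;34;39m[48;2;32;31;36m🬂[38;2;34;34;39m[48;2;32;31;36m🬂[38;2;34;34;39m[48;2;32;31;36m🬂[38;2;34;34;39m[48;2;32;31;36m🬂[38;2;34;34;39m[48;2;32;31;36m🬂[38;2;34;34;39m[48;2;32;31;36m🬂[38;2;34;34;39m[48;2;32;31;36m🬂[38;2;34;34;39m[48;2;32;31;36m🬂[38;2;34;34;39m[48;2;32;31;36m🬂[0m
[38;2;30;29;32m[48;2;29;28;29m🬎[38;2;30;29;32m[48;2;29;28;29m🬎[38;2;30;29;32m[48;2;29;28;29m🬎[38;2;30;29;32m[48;2;29;28;29m🬎[38;2;30;29;32m[48;2;29;28;29m🬎[38;2;30;29;32m[48;2;51;131;115m🬎[38;2;30;29;32m[48;2;64;142;127m🬎[38;2;33;110;95m[48;2;30;29;31m🬏[38;2;30;29;32m[48;2;29;28;29m🬎[38;2;30;29;32m[48;2;29;28;29m🬎[38;2;30;29;32m[48;2;29;28;29m🬎[38;2;30;29;32m[48;2;29;28;29m🬎[0m
[38;2;27;25;27m[48;2;26;24;24m🬎[38;2;27;25;27m[48;2;26;24;24m🬎[38;2;27;25;27m[48;2;26;24;24m🬎[38;2;27;25;27m[48;2;26;24;24m🬎[38;2;20;49;43m[48;2;25;85;73m🬮[38;2;64;131;118m[48;2;24;73;63m🬂[38;2;71;137;124m[48;2;23;71;62m🬂[38;2;30;93;80m[48;2;18;62;54m🬂[38;2;15;56;48m[48;2;27;25;26m🬓[38;2;27;25;27m[48;2;26;24;24m🬎[38;2;27;25;27m[48;2;26;24;24m🬎[38;2;27;25;27m[48;2;26;24;24m🬎[0m
[38;2;24;22;21m[48;2;23;21;18m🬎[38;2;24;22;21m[48;2;23;21;18m🬎[38;2;24;22;21m[48;2;23;21;18m🬎[38;2;24;22;21m[48;2;23;21;18m🬎[38;2;12;42;36m[48;2;5;21;18m🬂[38;2;12;43;37m[48;2;6;22;18m🬂[38;2;11;40;35m[48;2;5;21;18m🬂[38;2;10;36;31m[48;2;5;19;16m🬂[38;2;24;22;20m[48;2;6;22;19m▐[38;2;24;22;21m[48;2;23;21;18m🬎[38;2;24;22;21m[48;2;23;21;18m🬎[38;2;24;22;21m[48;2;23;21;18m🬎[0m
[38;2;21;18;16m[48;2;20;17;13m🬎[38;2;21;18;16m[48;2;20;17;13m🬎[38;2;21;18;16m[48;2;20;17;13m🬎[38;2;21;18;16m[48;2;20;17;13m🬎[38;2;20;17;14m[48;2;5;19;16m🬺[38;2;5;19;16m[48;2;20;17;13m🬎[38;2;5;19;16m[48;2;20;17;13m🬎[38;2;5;19;16m[48;2;20;17;13m🬆[38;2;21;18;16m[48;2;20;17;13m🬎[38;2;21;18;16m[48;2;20;17;13m🬎[38;2;21;18;16m[48;2;20;17;13m🬎[38;2;21;18;16m[48;2;20;17;13m🬎[0m
[38;2;19;16;11m[48;2;18;14;8m🬂[38;2;19;16;11m[48;2;18;14;8m🬂[38;2;19;16;11m[48;2;18;14;8m🬂[38;2;19;16;11m[48;2;18;14;8m🬂[38;2;19;16;11m[48;2;18;14;8m🬂[38;2;19;16;11m[48;2;18;14;8m🬂[38;2;19;16;11m[48;2;18;14;8m🬂[38;2;19;16;11m[48;2;18;14;8m🬂[38;2;19;16;11m[48;2;18;14;8m🬂[38;2;19;16;11m[48;2;18;14;8m🬂[38;2;19;16;11m[48;2;18;14;8m🬂[38;2;19;16;11m[48;2;18;14;8m🬂[0m
</frame>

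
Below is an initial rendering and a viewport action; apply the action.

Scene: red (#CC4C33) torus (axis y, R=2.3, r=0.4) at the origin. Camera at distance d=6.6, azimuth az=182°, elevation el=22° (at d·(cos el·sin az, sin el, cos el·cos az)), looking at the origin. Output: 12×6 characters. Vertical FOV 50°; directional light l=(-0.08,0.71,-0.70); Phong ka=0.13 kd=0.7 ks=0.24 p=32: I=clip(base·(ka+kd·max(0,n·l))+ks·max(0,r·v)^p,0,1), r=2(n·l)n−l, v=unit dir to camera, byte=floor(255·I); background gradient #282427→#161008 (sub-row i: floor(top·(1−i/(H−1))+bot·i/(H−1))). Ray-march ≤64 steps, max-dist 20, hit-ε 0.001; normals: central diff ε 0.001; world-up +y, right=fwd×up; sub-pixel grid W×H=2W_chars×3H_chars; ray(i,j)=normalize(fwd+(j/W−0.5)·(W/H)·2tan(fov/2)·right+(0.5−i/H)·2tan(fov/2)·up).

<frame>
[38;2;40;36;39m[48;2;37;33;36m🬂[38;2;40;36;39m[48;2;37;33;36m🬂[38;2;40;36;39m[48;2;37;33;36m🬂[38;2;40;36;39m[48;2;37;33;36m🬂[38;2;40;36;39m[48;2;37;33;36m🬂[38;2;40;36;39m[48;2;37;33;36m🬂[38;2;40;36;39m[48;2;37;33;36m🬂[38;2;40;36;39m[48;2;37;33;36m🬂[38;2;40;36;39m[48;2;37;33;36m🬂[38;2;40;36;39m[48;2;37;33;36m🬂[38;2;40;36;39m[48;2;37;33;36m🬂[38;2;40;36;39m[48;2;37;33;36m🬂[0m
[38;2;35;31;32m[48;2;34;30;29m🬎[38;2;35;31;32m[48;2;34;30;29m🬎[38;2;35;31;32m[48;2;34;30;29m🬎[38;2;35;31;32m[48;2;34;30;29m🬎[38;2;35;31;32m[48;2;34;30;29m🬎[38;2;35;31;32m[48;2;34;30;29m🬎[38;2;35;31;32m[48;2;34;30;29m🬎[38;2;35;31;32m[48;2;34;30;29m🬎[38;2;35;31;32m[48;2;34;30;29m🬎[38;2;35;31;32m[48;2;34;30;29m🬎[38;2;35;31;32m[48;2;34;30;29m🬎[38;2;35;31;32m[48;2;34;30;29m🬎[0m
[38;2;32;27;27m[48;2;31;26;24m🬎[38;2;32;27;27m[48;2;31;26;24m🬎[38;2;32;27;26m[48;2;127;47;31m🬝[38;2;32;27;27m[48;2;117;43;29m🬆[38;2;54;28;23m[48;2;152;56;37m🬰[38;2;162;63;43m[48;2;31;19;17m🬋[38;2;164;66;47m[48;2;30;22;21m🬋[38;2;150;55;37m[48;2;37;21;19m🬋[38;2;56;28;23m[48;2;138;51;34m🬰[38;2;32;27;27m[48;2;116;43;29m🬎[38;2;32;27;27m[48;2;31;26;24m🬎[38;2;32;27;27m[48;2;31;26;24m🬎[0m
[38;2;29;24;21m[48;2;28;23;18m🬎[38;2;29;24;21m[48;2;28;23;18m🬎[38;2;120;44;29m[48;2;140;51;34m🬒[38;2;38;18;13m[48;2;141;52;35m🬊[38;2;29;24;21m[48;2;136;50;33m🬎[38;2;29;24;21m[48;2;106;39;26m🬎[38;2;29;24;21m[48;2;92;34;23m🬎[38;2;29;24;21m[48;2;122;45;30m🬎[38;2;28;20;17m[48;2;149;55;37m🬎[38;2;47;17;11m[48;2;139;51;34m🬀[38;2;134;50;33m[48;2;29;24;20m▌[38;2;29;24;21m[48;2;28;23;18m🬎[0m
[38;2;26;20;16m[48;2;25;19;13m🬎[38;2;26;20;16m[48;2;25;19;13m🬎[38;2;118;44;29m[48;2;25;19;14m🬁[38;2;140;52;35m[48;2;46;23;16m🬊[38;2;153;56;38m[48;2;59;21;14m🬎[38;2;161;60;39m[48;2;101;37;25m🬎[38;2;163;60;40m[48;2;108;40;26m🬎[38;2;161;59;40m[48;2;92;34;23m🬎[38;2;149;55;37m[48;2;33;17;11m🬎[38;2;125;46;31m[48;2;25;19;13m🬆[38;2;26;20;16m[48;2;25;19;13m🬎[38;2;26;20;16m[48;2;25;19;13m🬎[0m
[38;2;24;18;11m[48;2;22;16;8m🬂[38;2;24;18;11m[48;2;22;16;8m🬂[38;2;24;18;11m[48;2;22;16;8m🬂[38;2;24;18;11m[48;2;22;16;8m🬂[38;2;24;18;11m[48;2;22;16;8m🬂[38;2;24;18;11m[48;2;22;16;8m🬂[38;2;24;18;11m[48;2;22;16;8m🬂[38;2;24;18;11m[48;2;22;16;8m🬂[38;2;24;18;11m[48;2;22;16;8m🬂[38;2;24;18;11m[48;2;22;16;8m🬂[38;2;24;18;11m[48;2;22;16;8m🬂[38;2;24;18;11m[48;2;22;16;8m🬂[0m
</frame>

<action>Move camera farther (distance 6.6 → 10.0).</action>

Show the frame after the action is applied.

<frame>
[38;2;40;36;39m[48;2;37;33;36m🬂[38;2;40;36;39m[48;2;37;33;36m🬂[38;2;40;36;39m[48;2;37;33;36m🬂[38;2;40;36;39m[48;2;37;33;36m🬂[38;2;40;36;39m[48;2;37;33;36m🬂[38;2;40;36;39m[48;2;37;33;36m🬂[38;2;40;36;39m[48;2;37;33;36m🬂[38;2;40;36;39m[48;2;37;33;36m🬂[38;2;40;36;39m[48;2;37;33;36m🬂[38;2;40;36;39m[48;2;37;33;36m🬂[38;2;40;36;39m[48;2;37;33;36m🬂[38;2;40;36;39m[48;2;37;33;36m🬂[0m
[38;2;35;31;32m[48;2;34;30;29m🬎[38;2;35;31;32m[48;2;34;30;29m🬎[38;2;35;31;32m[48;2;34;30;29m🬎[38;2;35;31;32m[48;2;34;30;29m🬎[38;2;35;31;32m[48;2;34;30;29m🬎[38;2;35;31;32m[48;2;34;30;29m🬎[38;2;35;31;32m[48;2;34;30;29m🬎[38;2;35;31;32m[48;2;34;30;29m🬎[38;2;35;31;32m[48;2;34;30;29m🬎[38;2;35;31;32m[48;2;34;30;29m🬎[38;2;35;31;32m[48;2;34;30;29m🬎[38;2;35;31;32m[48;2;34;30;29m🬎[0m
[38;2;32;27;27m[48;2;31;26;24m🬎[38;2;32;27;27m[48;2;31;26;24m🬎[38;2;32;27;27m[48;2;31;26;24m🬎[38;2;32;27;27m[48;2;31;26;24m🬎[38;2;32;27;27m[48;2;130;48;32m🬎[38;2;32;27;27m[48;2;110;41;27m🬎[38;2;102;38;25m[48;2;32;27;27m🬱[38;2;32;27;27m[48;2;112;41;28m🬎[38;2;127;47;31m[48;2;32;27;26m🬏[38;2;32;27;27m[48;2;31;26;24m🬎[38;2;32;27;27m[48;2;31;26;24m🬎[38;2;32;27;27m[48;2;31;26;24m🬎[0m
[38;2;29;24;21m[48;2;28;23;18m🬎[38;2;29;24;21m[48;2;28;23;18m🬎[38;2;29;24;21m[48;2;28;23;18m🬎[38;2;116;43;28m[48;2;28;23;19m🬉[38;2;68;30;21m[48;2;143;53;35m🬒[38;2;29;24;21m[48;2;144;55;37m🬊[38;2;29;24;21m[48;2;202;98;77m🬎[38;2;30;25;22m[48;2;139;51;34m🬂[38;2;126;47;31m[48;2;53;26;18m🬜[38;2;29;24;21m[48;2;28;23;18m🬎[38;2;29;24;21m[48;2;28;23;18m🬎[38;2;29;24;21m[48;2;28;23;18m🬎[0m
[38;2;26;20;16m[48;2;25;19;13m🬎[38;2;26;20;16m[48;2;25;19;13m🬎[38;2;26;20;16m[48;2;25;19;13m🬎[38;2;26;20;16m[48;2;25;19;13m🬎[38;2;26;20;16m[48;2;25;19;13m🬎[38;2;42;15;10m[48;2;25;19;14m🬁[38;2;50;18;12m[48;2;25;19;14m🬂[38;2;26;20;16m[48;2;25;19;13m🬎[38;2;26;20;16m[48;2;25;19;13m🬎[38;2;26;20;16m[48;2;25;19;13m🬎[38;2;26;20;16m[48;2;25;19;13m🬎[38;2;26;20;16m[48;2;25;19;13m🬎[0m
[38;2;24;18;11m[48;2;22;16;8m🬂[38;2;24;18;11m[48;2;22;16;8m🬂[38;2;24;18;11m[48;2;22;16;8m🬂[38;2;24;18;11m[48;2;22;16;8m🬂[38;2;24;18;11m[48;2;22;16;8m🬂[38;2;24;18;11m[48;2;22;16;8m🬂[38;2;24;18;11m[48;2;22;16;8m🬂[38;2;24;18;11m[48;2;22;16;8m🬂[38;2;24;18;11m[48;2;22;16;8m🬂[38;2;24;18;11m[48;2;22;16;8m🬂[38;2;24;18;11m[48;2;22;16;8m🬂[38;2;24;18;11m[48;2;22;16;8m🬂[0m
</frame>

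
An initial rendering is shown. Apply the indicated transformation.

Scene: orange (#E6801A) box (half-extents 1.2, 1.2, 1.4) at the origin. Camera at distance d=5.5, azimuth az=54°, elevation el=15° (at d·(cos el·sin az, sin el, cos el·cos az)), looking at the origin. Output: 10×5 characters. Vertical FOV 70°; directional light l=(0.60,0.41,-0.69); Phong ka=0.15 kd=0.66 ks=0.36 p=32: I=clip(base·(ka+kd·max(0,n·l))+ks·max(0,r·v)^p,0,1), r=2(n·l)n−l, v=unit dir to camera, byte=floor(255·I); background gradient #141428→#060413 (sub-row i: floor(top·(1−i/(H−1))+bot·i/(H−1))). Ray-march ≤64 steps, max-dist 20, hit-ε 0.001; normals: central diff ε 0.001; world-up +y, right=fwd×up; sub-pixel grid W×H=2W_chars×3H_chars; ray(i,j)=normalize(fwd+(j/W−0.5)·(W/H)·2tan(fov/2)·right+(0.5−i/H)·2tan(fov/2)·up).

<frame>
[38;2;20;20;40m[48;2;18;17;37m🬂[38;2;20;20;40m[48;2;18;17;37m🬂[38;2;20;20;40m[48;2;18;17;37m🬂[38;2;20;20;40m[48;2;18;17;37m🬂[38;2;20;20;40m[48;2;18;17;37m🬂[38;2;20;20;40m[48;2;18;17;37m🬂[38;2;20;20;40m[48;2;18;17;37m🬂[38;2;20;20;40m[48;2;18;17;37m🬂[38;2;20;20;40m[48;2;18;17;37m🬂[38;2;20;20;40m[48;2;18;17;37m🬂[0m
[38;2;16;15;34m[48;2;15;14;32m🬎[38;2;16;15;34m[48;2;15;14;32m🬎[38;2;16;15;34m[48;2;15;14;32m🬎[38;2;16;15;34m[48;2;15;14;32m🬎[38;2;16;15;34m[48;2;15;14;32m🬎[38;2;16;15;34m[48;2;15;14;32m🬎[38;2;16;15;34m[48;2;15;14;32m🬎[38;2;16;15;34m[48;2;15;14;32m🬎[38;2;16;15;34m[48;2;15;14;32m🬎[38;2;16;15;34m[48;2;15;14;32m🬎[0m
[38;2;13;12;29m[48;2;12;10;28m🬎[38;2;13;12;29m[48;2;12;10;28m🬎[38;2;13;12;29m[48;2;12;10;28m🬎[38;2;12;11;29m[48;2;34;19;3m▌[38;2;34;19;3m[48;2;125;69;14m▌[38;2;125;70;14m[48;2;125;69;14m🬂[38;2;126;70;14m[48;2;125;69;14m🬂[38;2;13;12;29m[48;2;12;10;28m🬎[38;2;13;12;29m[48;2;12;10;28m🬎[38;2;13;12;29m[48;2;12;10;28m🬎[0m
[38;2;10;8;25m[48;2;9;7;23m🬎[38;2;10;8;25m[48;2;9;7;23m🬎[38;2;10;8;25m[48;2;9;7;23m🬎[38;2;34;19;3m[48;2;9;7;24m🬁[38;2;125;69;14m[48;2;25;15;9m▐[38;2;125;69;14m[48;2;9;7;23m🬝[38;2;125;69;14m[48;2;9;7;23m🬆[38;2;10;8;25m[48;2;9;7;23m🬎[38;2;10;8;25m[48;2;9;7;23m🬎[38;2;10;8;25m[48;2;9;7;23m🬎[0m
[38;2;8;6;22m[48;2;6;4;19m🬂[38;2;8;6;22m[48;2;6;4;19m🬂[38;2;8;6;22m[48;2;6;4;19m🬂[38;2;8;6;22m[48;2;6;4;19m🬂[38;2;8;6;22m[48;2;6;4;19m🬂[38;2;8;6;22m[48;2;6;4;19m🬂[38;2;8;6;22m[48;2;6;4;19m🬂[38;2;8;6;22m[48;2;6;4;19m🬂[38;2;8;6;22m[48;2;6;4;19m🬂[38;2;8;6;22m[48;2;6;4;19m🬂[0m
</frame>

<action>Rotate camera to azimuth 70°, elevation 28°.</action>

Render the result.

<frame>
[38;2;20;20;40m[48;2;18;17;37m🬂[38;2;20;20;40m[48;2;18;17;37m🬂[38;2;20;20;40m[48;2;18;17;37m🬂[38;2;20;20;40m[48;2;18;17;37m🬂[38;2;20;20;40m[48;2;18;17;37m🬂[38;2;20;20;40m[48;2;18;17;37m🬂[38;2;20;20;40m[48;2;18;17;37m🬂[38;2;20;20;40m[48;2;18;17;37m🬂[38;2;20;20;40m[48;2;18;17;37m🬂[38;2;20;20;40m[48;2;18;17;37m🬂[0m
[38;2;16;15;34m[48;2;15;14;32m🬎[38;2;16;15;34m[48;2;15;14;32m🬎[38;2;16;15;34m[48;2;15;14;32m🬎[38;2;16;15;34m[48;2;96;53;10m🬝[38;2;16;15;34m[48;2;96;53;10m🬎[38;2;16;15;34m[48;2;96;53;10m🬎[38;2;96;53;10m[48;2;16;15;34m🬏[38;2;16;15;34m[48;2;15;14;32m🬎[38;2;16;15;34m[48;2;15;14;32m🬎[38;2;16;15;34m[48;2;15;14;32m🬎[0m
[38;2;13;12;29m[48;2;12;10;28m🬎[38;2;13;12;29m[48;2;12;10;28m🬎[38;2;13;12;29m[48;2;12;10;28m🬎[38;2;12;11;28m[48;2;34;19;3m🬺[38;2;96;53;10m[48;2;125;69;14m🬂[38;2;96;53;10m[48;2;125;69;14m🬂[38;2;125;69;14m[48;2;125;69;14m [38;2;125;69;14m[48;2;12;11;28m🬀[38;2;13;12;29m[48;2;12;10;28m🬎[38;2;13;12;29m[48;2;12;10;28m🬎[0m
[38;2;10;8;25m[48;2;9;7;23m🬎[38;2;10;8;25m[48;2;9;7;23m🬎[38;2;10;8;25m[48;2;9;7;23m🬎[38;2;10;8;25m[48;2;9;7;23m🬎[38;2;125;69;14m[48;2;125;69;14m [38;2;125;69;14m[48;2;9;7;23m🬝[38;2;125;69;14m[48;2;9;7;23m🬎[38;2;10;8;25m[48;2;9;7;23m🬎[38;2;10;8;25m[48;2;9;7;23m🬎[38;2;10;8;25m[48;2;9;7;23m🬎[0m
[38;2;8;6;22m[48;2;6;4;19m🬂[38;2;8;6;22m[48;2;6;4;19m🬂[38;2;8;6;22m[48;2;6;4;19m🬂[38;2;8;6;22m[48;2;6;4;19m🬂[38;2;8;6;22m[48;2;6;4;19m🬂[38;2;8;6;22m[48;2;6;4;19m🬂[38;2;8;6;22m[48;2;6;4;19m🬂[38;2;8;6;22m[48;2;6;4;19m🬂[38;2;8;6;22m[48;2;6;4;19m🬂[38;2;8;6;22m[48;2;6;4;19m🬂[0m
</frame>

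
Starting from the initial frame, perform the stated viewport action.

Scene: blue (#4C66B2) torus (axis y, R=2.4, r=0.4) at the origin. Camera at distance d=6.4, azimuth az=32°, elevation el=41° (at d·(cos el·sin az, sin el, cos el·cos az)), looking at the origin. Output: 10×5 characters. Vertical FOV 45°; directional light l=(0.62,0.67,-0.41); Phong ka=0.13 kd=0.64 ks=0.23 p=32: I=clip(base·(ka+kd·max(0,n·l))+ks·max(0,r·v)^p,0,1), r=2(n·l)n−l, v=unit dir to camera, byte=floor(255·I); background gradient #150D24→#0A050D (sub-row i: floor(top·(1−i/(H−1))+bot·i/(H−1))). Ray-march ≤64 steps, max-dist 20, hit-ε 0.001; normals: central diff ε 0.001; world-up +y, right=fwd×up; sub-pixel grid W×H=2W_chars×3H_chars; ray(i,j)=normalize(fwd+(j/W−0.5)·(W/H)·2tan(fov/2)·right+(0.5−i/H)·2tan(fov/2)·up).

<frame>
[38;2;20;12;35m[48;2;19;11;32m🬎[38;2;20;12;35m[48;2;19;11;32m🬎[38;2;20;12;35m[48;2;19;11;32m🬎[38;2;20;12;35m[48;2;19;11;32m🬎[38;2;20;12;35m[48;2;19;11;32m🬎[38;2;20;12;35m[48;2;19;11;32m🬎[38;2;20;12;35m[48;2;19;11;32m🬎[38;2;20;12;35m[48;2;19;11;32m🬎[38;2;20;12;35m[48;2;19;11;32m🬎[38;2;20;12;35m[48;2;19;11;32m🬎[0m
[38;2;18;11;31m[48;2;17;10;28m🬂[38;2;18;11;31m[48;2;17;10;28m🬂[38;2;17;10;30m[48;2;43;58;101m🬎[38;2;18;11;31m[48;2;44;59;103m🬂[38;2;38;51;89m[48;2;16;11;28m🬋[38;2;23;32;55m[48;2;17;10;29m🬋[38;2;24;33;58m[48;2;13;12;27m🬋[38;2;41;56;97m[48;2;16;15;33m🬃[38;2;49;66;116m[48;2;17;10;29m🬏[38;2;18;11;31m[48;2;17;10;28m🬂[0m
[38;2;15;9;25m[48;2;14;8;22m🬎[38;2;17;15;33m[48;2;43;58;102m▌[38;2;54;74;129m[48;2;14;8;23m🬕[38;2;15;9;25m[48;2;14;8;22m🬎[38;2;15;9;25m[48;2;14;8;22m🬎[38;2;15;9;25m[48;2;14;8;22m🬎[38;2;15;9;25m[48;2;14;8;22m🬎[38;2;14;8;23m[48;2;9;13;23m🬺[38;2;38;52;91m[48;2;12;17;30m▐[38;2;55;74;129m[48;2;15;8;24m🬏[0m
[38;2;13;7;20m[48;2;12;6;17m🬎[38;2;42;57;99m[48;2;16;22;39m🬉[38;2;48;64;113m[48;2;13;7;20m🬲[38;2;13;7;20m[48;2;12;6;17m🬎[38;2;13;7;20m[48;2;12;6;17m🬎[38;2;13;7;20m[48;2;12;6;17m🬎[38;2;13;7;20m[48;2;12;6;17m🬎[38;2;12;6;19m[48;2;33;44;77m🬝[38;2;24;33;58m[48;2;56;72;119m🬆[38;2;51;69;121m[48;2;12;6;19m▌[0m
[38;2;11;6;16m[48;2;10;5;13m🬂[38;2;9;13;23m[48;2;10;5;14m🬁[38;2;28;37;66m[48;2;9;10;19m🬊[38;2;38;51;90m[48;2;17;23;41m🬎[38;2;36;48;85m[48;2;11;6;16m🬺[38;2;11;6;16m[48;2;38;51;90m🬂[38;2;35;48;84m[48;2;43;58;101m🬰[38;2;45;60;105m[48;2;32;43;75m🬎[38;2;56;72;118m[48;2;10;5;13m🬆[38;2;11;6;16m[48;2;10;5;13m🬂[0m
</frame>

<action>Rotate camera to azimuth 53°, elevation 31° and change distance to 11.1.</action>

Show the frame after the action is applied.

<frame>
[38;2;20;12;35m[48;2;19;11;32m🬎[38;2;20;12;35m[48;2;19;11;32m🬎[38;2;20;12;35m[48;2;19;11;32m🬎[38;2;20;12;35m[48;2;19;11;32m🬎[38;2;20;12;35m[48;2;19;11;32m🬎[38;2;20;12;35m[48;2;19;11;32m🬎[38;2;20;12;35m[48;2;19;11;32m🬎[38;2;20;12;35m[48;2;19;11;32m🬎[38;2;20;12;35m[48;2;19;11;32m🬎[38;2;20;12;35m[48;2;19;11;32m🬎[0m
[38;2;18;11;31m[48;2;17;10;28m🬂[38;2;18;11;31m[48;2;17;10;28m🬂[38;2;18;11;31m[48;2;17;10;28m🬂[38;2;18;11;31m[48;2;17;10;28m🬂[38;2;18;11;31m[48;2;17;10;28m🬂[38;2;18;11;31m[48;2;17;10;28m🬂[38;2;18;11;31m[48;2;17;10;28m🬂[38;2;18;11;31m[48;2;17;10;28m🬂[38;2;18;11;31m[48;2;17;10;28m🬂[38;2;18;11;31m[48;2;17;10;28m🬂[0m
[38;2;15;9;25m[48;2;14;8;22m🬎[38;2;15;9;25m[48;2;14;8;22m🬎[38;2;15;9;25m[48;2;14;8;22m🬎[38;2;43;58;102m[48;2;15;8;24m🬜[38;2;96;115;170m[48;2;19;17;37m🬀[38;2;24;33;57m[48;2;14;11;26m🬀[38;2;39;53;92m[48;2;14;12;27m🬁[38;2;45;60;106m[48;2;15;8;24m🬓[38;2;15;9;25m[48;2;14;8;22m🬎[38;2;15;9;25m[48;2;14;8;22m🬎[0m
[38;2;13;7;20m[48;2;12;6;17m🬎[38;2;13;7;20m[48;2;12;6;17m🬎[38;2;13;7;20m[48;2;12;6;17m🬎[38;2;35;47;82m[48;2;11;9;19m🬁[38;2;37;50;87m[48;2;14;11;26m🬈[38;2;40;54;95m[48;2;12;6;19m🬋[38;2;41;55;97m[48;2;12;6;17m🬎[38;2;54;72;126m[48;2;12;6;18m🬀[38;2;13;7;20m[48;2;12;6;17m🬎[38;2;13;7;20m[48;2;12;6;17m🬎[0m
[38;2;11;6;16m[48;2;10;5;13m🬂[38;2;11;6;16m[48;2;10;5;13m🬂[38;2;11;6;16m[48;2;10;5;13m🬂[38;2;11;6;16m[48;2;10;5;13m🬂[38;2;11;6;16m[48;2;10;5;13m🬂[38;2;11;6;16m[48;2;10;5;13m🬂[38;2;11;6;16m[48;2;10;5;13m🬂[38;2;11;6;16m[48;2;10;5;13m🬂[38;2;11;6;16m[48;2;10;5;13m🬂[38;2;11;6;16m[48;2;10;5;13m🬂[0m
</frame>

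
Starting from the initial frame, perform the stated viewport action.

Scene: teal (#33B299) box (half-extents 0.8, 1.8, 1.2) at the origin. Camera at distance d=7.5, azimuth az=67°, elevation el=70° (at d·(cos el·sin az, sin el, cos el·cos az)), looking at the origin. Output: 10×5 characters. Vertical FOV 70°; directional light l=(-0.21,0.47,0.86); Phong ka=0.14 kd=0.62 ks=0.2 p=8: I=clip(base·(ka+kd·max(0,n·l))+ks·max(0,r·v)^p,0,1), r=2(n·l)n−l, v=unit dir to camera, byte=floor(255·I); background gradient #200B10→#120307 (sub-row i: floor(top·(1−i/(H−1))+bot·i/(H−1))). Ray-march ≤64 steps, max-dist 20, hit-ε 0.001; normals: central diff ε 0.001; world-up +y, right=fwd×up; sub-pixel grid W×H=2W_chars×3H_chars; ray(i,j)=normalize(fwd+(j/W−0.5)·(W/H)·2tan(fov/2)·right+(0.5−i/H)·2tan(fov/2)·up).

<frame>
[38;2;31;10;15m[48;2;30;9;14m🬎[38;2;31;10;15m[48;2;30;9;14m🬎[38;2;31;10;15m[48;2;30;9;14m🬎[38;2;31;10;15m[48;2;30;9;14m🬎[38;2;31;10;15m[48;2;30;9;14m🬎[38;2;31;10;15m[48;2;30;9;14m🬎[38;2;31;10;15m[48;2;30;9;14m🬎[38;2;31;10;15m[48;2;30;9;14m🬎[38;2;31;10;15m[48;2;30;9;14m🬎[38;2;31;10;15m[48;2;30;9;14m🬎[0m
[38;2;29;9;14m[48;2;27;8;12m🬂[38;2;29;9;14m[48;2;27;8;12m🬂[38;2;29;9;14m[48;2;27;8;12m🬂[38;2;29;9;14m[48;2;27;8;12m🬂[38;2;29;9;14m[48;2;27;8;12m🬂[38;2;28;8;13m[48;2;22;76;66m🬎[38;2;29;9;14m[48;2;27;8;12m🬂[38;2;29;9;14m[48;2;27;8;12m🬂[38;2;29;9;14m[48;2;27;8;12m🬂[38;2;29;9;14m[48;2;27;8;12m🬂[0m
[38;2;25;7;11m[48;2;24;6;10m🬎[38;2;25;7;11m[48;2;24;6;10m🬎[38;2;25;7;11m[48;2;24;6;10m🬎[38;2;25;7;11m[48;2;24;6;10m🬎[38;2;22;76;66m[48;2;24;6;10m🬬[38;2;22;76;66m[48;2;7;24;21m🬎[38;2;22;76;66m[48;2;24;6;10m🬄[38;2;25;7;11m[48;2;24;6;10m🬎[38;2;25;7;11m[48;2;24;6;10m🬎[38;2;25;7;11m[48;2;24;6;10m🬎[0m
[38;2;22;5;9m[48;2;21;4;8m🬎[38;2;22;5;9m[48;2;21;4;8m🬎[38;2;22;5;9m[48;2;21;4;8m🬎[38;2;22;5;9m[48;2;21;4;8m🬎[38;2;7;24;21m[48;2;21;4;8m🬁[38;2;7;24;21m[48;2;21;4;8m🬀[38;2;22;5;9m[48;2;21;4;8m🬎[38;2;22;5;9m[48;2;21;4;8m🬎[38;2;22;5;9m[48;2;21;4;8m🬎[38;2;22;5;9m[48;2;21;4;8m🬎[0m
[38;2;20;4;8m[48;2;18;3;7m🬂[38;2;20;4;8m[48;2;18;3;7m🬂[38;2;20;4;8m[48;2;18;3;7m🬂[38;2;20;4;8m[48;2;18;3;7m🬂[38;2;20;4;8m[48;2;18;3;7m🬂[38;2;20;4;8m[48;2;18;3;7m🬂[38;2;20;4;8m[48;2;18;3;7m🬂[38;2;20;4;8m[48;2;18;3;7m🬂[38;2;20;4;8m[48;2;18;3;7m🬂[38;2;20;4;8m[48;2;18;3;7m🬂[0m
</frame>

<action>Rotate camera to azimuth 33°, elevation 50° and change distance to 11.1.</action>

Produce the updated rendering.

<frame>
[38;2;31;10;15m[48;2;30;9;14m🬎[38;2;31;10;15m[48;2;30;9;14m🬎[38;2;31;10;15m[48;2;30;9;14m🬎[38;2;31;10;15m[48;2;30;9;14m🬎[38;2;31;10;15m[48;2;30;9;14m🬎[38;2;31;10;15m[48;2;30;9;14m🬎[38;2;31;10;15m[48;2;30;9;14m🬎[38;2;31;10;15m[48;2;30;9;14m🬎[38;2;31;10;15m[48;2;30;9;14m🬎[38;2;31;10;15m[48;2;30;9;14m🬎[0m
[38;2;29;9;14m[48;2;27;8;12m🬂[38;2;29;9;14m[48;2;27;8;12m🬂[38;2;29;9;14m[48;2;27;8;12m🬂[38;2;29;9;14m[48;2;27;8;12m🬂[38;2;29;9;14m[48;2;27;8;12m🬂[38;2;29;9;14m[48;2;27;8;12m🬂[38;2;29;9;14m[48;2;27;8;12m🬂[38;2;29;9;14m[48;2;27;8;12m🬂[38;2;29;9;14m[48;2;27;8;12m🬂[38;2;29;9;14m[48;2;27;8;12m🬂[0m
[38;2;25;7;11m[48;2;24;6;10m🬎[38;2;25;7;11m[48;2;24;6;10m🬎[38;2;25;7;11m[48;2;24;6;10m🬎[38;2;25;7;11m[48;2;24;6;10m🬎[38;2;34;119;102m[48;2;25;6;11m🬦[38;2;7;24;21m[48;2;25;86;75m🬦[38;2;25;7;11m[48;2;24;6;10m🬎[38;2;25;7;11m[48;2;24;6;10m🬎[38;2;25;7;11m[48;2;24;6;10m🬎[38;2;25;7;11m[48;2;24;6;10m🬎[0m
[38;2;22;5;9m[48;2;21;4;8m🬎[38;2;22;5;9m[48;2;21;4;8m🬎[38;2;22;5;9m[48;2;21;4;8m🬎[38;2;22;5;9m[48;2;21;4;8m🬎[38;2;34;119;102m[48;2;21;4;8m🬁[38;2;34;119;102m[48;2;21;4;8m🬀[38;2;22;5;9m[48;2;21;4;8m🬎[38;2;22;5;9m[48;2;21;4;8m🬎[38;2;22;5;9m[48;2;21;4;8m🬎[38;2;22;5;9m[48;2;21;4;8m🬎[0m
[38;2;20;4;8m[48;2;18;3;7m🬂[38;2;20;4;8m[48;2;18;3;7m🬂[38;2;20;4;8m[48;2;18;3;7m🬂[38;2;20;4;8m[48;2;18;3;7m🬂[38;2;20;4;8m[48;2;18;3;7m🬂[38;2;20;4;8m[48;2;18;3;7m🬂[38;2;20;4;8m[48;2;18;3;7m🬂[38;2;20;4;8m[48;2;18;3;7m🬂[38;2;20;4;8m[48;2;18;3;7m🬂[38;2;20;4;8m[48;2;18;3;7m🬂[0m
</frame>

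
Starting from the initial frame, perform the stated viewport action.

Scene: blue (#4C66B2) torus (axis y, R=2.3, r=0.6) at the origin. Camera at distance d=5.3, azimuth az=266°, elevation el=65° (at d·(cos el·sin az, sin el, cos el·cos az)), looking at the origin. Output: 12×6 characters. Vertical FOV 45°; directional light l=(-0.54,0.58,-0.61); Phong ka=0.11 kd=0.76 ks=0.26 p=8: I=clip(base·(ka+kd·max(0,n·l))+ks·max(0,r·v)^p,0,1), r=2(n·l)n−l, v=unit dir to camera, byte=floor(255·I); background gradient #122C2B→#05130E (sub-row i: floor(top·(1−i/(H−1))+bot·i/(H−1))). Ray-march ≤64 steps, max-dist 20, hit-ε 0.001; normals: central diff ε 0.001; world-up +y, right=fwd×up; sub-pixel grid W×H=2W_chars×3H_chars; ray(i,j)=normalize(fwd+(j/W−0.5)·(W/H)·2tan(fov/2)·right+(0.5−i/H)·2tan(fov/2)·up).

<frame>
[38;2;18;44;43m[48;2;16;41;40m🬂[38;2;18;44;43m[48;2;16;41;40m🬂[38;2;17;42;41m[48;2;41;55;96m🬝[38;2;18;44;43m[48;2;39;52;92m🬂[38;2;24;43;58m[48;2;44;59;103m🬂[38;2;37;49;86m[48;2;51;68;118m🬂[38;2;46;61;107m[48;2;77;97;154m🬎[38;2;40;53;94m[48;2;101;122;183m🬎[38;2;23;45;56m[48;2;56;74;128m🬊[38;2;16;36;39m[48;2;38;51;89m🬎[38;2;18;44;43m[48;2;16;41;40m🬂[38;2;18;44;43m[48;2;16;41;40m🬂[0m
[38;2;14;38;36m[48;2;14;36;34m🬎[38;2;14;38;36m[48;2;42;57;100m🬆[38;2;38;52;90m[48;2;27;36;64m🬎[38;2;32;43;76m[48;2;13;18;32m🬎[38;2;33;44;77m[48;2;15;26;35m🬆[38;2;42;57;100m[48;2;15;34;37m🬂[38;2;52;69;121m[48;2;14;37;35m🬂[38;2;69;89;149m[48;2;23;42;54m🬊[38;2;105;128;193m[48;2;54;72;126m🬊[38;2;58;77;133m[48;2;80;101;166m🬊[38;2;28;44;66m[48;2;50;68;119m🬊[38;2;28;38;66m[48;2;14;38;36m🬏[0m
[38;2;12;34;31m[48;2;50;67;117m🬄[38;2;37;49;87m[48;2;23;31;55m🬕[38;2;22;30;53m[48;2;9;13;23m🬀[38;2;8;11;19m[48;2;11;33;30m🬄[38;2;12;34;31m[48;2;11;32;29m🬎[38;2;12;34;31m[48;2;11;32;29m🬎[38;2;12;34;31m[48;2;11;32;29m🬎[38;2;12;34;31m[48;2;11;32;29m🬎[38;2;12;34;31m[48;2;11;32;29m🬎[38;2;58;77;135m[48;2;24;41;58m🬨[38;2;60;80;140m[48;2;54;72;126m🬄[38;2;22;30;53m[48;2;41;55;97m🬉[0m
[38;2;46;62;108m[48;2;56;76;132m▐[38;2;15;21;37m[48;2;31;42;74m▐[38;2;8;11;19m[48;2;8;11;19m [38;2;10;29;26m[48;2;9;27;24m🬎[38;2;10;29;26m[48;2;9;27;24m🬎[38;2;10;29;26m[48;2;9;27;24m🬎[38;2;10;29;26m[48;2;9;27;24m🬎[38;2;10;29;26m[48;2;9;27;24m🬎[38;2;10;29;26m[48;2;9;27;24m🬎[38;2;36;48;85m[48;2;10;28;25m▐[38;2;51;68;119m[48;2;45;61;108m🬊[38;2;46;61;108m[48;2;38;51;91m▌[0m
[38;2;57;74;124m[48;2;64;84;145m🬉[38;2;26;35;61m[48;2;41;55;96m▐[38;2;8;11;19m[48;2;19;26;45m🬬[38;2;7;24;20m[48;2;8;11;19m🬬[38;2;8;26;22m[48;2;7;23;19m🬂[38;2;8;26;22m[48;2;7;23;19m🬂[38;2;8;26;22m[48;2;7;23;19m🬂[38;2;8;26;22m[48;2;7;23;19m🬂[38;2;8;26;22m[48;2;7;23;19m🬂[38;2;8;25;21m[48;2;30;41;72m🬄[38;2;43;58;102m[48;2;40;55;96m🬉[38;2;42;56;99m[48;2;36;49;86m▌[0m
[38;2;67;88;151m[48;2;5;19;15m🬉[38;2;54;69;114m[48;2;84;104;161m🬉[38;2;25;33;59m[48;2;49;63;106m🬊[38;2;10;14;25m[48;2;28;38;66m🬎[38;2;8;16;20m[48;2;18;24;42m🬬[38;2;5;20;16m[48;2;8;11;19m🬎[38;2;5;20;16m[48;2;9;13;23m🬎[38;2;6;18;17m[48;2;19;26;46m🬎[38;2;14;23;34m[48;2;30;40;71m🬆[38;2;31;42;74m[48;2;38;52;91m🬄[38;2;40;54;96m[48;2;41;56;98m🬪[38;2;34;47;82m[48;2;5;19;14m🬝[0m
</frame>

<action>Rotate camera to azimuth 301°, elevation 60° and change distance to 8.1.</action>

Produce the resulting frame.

<frame>
[38;2;18;44;43m[48;2;16;41;40m🬂[38;2;18;44;43m[48;2;16;41;40m🬂[38;2;18;44;43m[48;2;16;41;40m🬂[38;2;18;44;43m[48;2;16;41;40m🬂[38;2;18;44;43m[48;2;16;41;40m🬂[38;2;18;44;43m[48;2;16;41;40m🬂[38;2;18;44;43m[48;2;16;41;40m🬂[38;2;18;44;43m[48;2;16;41;40m🬂[38;2;18;44;43m[48;2;16;41;40m🬂[38;2;18;44;43m[48;2;16;41;40m🬂[38;2;18;44;43m[48;2;16;41;40m🬂[38;2;18;44;43m[48;2;16;41;40m🬂[0m
[38;2;14;38;36m[48;2;14;36;34m🬎[38;2;14;38;36m[48;2;14;36;34m🬎[38;2;14;38;36m[48;2;14;36;34m🬎[38;2;14;38;36m[48;2;46;61;107m🬝[38;2;20;36;48m[48;2;43;59;103m🬰[38;2;37;50;87m[48;2;17;29;42m🬍[38;2;43;58;100m[48;2;32;43;76m🬩[38;2;31;50;73m[48;2;80;98;151m🬎[38;2;21;39;51m[48;2;56;74;127m🬬[38;2;14;38;36m[48;2;14;36;34m🬎[38;2;14;38;36m[48;2;14;36;34m🬎[38;2;14;38;36m[48;2;14;36;34m🬎[0m
[38;2;12;34;31m[48;2;11;32;29m🬎[38;2;12;34;31m[48;2;11;32;29m🬎[38;2;59;79;135m[48;2;12;33;31m🬦[38;2;42;56;99m[48;2;17;23;40m🬄[38;2;8;11;19m[48;2;11;32;29m🬆[38;2;8;11;19m[48;2;11;33;30m🬀[38;2;12;34;31m[48;2;11;32;29m🬎[38;2;55;74;128m[48;2;15;34;38m🬁[38;2;82;103;165m[48;2;11;32;29m🬬[38;2;21;32;50m[48;2;52;69;120m🬨[38;2;12;34;31m[48;2;11;32;29m🬎[38;2;12;34;31m[48;2;11;32;29m🬎[0m
[38;2;10;29;26m[48;2;9;27;24m🬎[38;2;10;29;26m[48;2;9;27;24m🬎[38;2;10;28;25m[48;2;78;96;149m▌[38;2;8;11;20m[48;2;28;38;66m▐[38;2;10;29;26m[48;2;9;27;24m🬎[38;2;10;29;26m[48;2;9;27;24m🬎[38;2;10;29;26m[48;2;9;27;24m🬎[38;2;10;29;26m[48;2;9;27;24m🬎[38;2;60;80;141m[48;2;10;28;25m▐[38;2;51;69;120m[48;2;29;39;69m▌[38;2;10;29;26m[48;2;9;27;24m🬎[38;2;10;29;26m[48;2;9;27;24m🬎[0m
[38;2;8;26;22m[48;2;7;23;19m🬂[38;2;8;26;22m[48;2;7;23;19m🬂[38;2;78;99;161m[48;2;7;24;20m🬉[38;2;51;66;112m[48;2;113;132;187m🬙[38;2;12;21;29m[48;2;44;58;97m🬊[38;2;8;21;20m[48;2;35;47;82m🬎[38;2;8;25;21m[48;2;37;50;87m🬎[38;2;8;26;22m[48;2;40;53;94m🬂[38;2;45;61;107m[48;2;33;45;79m🬎[38;2;31;42;74m[48;2;10;17;25m🬄[38;2;8;26;22m[48;2;7;23;19m🬂[38;2;8;26;22m[48;2;7;23;19m🬂[0m
[38;2;6;21;17m[48;2;5;19;14m🬂[38;2;6;21;17m[48;2;5;19;14m🬂[38;2;6;21;17m[48;2;5;19;14m🬂[38;2;55;74;129m[48;2;5;19;15m🬁[38;2;57;74;122m[48;2;5;19;14m🬎[38;2;46;61;106m[48;2;26;35;62m🬎[38;2;40;54;95m[48;2;23;31;54m🬎[38;2;32;44;77m[48;2;6;15;16m🬎[38;2;28;38;66m[48;2;7;17;19m🬀[38;2;6;21;17m[48;2;5;19;14m🬂[38;2;6;21;17m[48;2;5;19;14m🬂[38;2;6;21;17m[48;2;5;19;14m🬂[0m
</frame>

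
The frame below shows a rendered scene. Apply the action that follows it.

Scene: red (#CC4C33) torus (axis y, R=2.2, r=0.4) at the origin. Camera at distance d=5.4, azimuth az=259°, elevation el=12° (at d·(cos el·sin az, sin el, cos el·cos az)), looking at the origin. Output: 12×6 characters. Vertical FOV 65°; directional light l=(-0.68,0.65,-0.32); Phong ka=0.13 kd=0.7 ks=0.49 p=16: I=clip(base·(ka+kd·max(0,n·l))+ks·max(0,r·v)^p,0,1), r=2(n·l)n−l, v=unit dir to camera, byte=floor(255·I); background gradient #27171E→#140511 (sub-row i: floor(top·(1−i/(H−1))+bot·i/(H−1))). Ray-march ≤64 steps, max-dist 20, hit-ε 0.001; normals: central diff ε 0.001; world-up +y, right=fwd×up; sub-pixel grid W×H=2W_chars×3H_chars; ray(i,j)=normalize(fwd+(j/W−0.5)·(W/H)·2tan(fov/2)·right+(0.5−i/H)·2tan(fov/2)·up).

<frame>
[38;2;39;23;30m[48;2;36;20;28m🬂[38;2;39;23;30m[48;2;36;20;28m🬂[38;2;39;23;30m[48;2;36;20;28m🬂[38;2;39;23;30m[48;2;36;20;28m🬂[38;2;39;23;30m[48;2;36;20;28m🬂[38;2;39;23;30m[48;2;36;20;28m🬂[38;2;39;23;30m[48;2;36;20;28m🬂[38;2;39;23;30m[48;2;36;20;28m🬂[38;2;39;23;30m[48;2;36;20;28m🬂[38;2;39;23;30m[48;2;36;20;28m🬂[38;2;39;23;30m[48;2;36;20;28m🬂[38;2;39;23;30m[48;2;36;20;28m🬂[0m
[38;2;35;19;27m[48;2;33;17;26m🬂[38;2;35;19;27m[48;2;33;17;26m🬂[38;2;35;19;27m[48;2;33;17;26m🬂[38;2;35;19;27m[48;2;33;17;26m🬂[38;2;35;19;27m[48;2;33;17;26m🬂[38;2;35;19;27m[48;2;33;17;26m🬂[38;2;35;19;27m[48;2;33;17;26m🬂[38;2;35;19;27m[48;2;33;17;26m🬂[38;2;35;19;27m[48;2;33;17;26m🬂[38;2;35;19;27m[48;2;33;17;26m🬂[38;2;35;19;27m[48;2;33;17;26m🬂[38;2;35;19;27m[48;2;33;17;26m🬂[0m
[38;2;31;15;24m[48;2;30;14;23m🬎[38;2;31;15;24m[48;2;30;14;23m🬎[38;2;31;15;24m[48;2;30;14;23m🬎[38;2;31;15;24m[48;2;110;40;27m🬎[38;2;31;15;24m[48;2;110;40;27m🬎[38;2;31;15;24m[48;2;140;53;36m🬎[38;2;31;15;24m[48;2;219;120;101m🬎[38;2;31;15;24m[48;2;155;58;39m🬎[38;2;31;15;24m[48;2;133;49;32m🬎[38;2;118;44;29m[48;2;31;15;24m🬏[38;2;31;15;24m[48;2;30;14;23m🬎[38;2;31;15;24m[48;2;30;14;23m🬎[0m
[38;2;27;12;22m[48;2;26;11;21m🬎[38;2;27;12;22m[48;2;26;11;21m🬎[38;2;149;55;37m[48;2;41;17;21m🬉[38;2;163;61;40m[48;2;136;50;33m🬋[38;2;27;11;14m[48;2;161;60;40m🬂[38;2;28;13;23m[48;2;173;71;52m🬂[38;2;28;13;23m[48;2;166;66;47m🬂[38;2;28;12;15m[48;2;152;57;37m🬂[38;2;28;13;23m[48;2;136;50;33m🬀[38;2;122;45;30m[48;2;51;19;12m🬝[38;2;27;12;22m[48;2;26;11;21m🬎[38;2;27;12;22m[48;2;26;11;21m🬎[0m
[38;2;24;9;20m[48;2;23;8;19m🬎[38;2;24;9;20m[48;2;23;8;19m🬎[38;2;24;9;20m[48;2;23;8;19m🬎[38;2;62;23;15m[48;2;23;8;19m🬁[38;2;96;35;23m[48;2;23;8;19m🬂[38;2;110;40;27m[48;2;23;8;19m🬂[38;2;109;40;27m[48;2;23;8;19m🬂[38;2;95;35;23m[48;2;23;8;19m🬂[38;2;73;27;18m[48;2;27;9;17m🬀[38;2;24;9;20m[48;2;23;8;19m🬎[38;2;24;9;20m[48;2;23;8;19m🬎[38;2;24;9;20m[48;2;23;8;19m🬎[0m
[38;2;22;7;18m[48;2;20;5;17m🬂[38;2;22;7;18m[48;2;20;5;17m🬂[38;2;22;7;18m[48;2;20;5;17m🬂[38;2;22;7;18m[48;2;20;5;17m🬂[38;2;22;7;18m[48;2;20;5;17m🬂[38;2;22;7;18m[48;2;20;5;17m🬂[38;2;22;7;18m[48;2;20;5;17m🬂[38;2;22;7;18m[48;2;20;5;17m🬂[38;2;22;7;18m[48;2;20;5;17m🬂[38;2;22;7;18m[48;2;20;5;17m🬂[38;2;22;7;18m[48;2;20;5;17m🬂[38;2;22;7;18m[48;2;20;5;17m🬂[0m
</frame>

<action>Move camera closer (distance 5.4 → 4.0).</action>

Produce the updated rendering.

<frame>
[38;2;39;23;30m[48;2;36;20;28m🬂[38;2;39;23;30m[48;2;36;20;28m🬂[38;2;39;23;30m[48;2;36;20;28m🬂[38;2;39;23;30m[48;2;36;20;28m🬂[38;2;39;23;30m[48;2;36;20;28m🬂[38;2;39;23;30m[48;2;36;20;28m🬂[38;2;39;23;30m[48;2;36;20;28m🬂[38;2;39;23;30m[48;2;36;20;28m🬂[38;2;39;23;30m[48;2;36;20;28m🬂[38;2;39;23;30m[48;2;36;20;28m🬂[38;2;39;23;30m[48;2;36;20;28m🬂[38;2;39;23;30m[48;2;36;20;28m🬂[0m
[38;2;35;19;27m[48;2;33;17;26m🬂[38;2;35;19;27m[48;2;33;17;26m🬂[38;2;35;19;27m[48;2;33;17;26m🬂[38;2;35;19;27m[48;2;33;17;26m🬂[38;2;35;19;27m[48;2;33;17;26m🬂[38;2;35;19;27m[48;2;33;17;26m🬂[38;2;35;19;27m[48;2;33;17;26m🬂[38;2;35;19;27m[48;2;33;17;26m🬂[38;2;35;19;27m[48;2;33;17;26m🬂[38;2;35;19;27m[48;2;33;17;26m🬂[38;2;35;19;27m[48;2;33;17;26m🬂[38;2;35;19;27m[48;2;33;17;26m🬂[0m
[38;2;31;15;24m[48;2;30;14;23m🬎[38;2;31;15;24m[48;2;110;41;27m🬝[38;2;31;15;24m[48;2;79;29;19m🬎[38;2;31;15;24m[48;2;80;29;20m🬎[38;2;31;15;24m[48;2;103;38;25m🬎[38;2;31;15;24m[48;2;125;46;31m🬎[38;2;31;15;24m[48;2;141;53;36m🬎[38;2;31;15;24m[48;2;143;53;36m🬎[38;2;31;15;24m[48;2;132;48;33m🬎[38;2;31;15;24m[48;2;114;42;28m🬎[38;2;31;15;24m[48;2;112;41;28m🬎[38;2;31;15;24m[48;2;30;14;23m🬎[0m
[38;2;155;57;38m[48;2;27;12;22m▐[38;2;142;53;35m[48;2;163;60;40m🬂[38;2;111;41;27m[48;2;163;60;40m🬂[38;2;26;9;6m[48;2;162;60;40m🬂[38;2;26;9;6m[48;2;161;61;41m🬂[38;2;28;13;23m[48;2;159;60;41m🬂[38;2;28;13;23m[48;2;157;59;39m🬂[38;2;27;11;14m[48;2;155;57;38m🬂[38;2;43;16;10m[48;2;154;57;38m🬂[38;2;78;29;19m[48;2;153;56;37m🬂[38;2;126;47;31m[48;2;148;55;36m🬂[38;2;130;48;32m[48;2;141;52;35m🬨[0m
[38;2;135;50;33m[48;2;23;8;19m🬁[38;2;141;52;35m[48;2;56;20;20m🬎[38;2;154;57;38m[48;2;115;43;28m🬎[38;2;172;68;48m[48;2;141;52;35m🬂[38;2;221;116;96m[48;2;146;54;37m🬂[38;2;255;169;149m[48;2;149;57;39m🬂[38;2;230;127;107m[48;2;146;55;38m🬂[38;2;173;71;52m[48;2;141;52;35m🬂[38;2;151;56;37m[48;2;123;46;30m🬎[38;2;143;52;35m[48;2;109;40;27m🬎[38;2;129;47;32m[48;2;79;29;19m🬎[38;2;108;40;27m[48;2;23;8;19m🬆[0m
[38;2;22;7;18m[48;2;20;5;17m🬂[38;2;22;7;18m[48;2;20;5;17m🬂[38;2;22;7;18m[48;2;20;5;17m🬂[38;2;83;31;20m[48;2;20;5;17m🬂[38;2;100;37;24m[48;2;20;5;17m🬂[38;2;104;39;26m[48;2;20;5;17m🬂[38;2;104;38;25m[48;2;20;5;17m🬂[38;2;98;36;24m[48;2;20;5;17m🬂[38;2;84;31;21m[48;2;20;5;17m🬂[38;2;65;24;16m[48;2;20;5;17m🬀[38;2;22;7;18m[48;2;20;5;17m🬂[38;2;22;7;18m[48;2;20;5;17m🬂[0m
</frame>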